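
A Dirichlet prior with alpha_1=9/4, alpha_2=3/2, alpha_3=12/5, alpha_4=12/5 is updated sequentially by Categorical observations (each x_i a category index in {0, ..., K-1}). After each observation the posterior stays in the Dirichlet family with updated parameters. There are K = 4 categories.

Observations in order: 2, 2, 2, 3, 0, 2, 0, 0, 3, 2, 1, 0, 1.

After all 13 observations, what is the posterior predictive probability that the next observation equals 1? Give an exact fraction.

obs 1: x=2 → posterior Dirichlet(9/4, 3/2, 17/5, 12/5)
obs 2: x=2 → posterior Dirichlet(9/4, 3/2, 22/5, 12/5)
obs 3: x=2 → posterior Dirichlet(9/4, 3/2, 27/5, 12/5)
obs 4: x=3 → posterior Dirichlet(9/4, 3/2, 27/5, 17/5)
obs 5: x=0 → posterior Dirichlet(13/4, 3/2, 27/5, 17/5)
obs 6: x=2 → posterior Dirichlet(13/4, 3/2, 32/5, 17/5)
obs 7: x=0 → posterior Dirichlet(17/4, 3/2, 32/5, 17/5)
obs 8: x=0 → posterior Dirichlet(21/4, 3/2, 32/5, 17/5)
obs 9: x=3 → posterior Dirichlet(21/4, 3/2, 32/5, 22/5)
obs 10: x=2 → posterior Dirichlet(21/4, 3/2, 37/5, 22/5)
obs 11: x=1 → posterior Dirichlet(21/4, 5/2, 37/5, 22/5)
obs 12: x=0 → posterior Dirichlet(25/4, 5/2, 37/5, 22/5)
obs 13: x=1 → posterior Dirichlet(25/4, 7/2, 37/5, 22/5)

70/431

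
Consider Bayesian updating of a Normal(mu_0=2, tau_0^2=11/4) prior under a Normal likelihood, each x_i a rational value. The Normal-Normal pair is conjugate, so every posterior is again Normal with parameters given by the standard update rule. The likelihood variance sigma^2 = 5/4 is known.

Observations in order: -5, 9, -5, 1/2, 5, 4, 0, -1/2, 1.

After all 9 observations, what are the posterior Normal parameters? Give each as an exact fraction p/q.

mu_0=109/104, tau_0^2=55/416

obs 1: x=-5 → posterior Normal(-45/16, 55/64)
obs 2: x=9 → posterior Normal(2, 55/108)
obs 3: x=-5 → posterior Normal(-1/38, 55/152)
obs 4: x=1/2 → posterior Normal(9/98, 55/196)
obs 5: x=5 → posterior Normal(119/120, 11/48)
obs 6: x=4 → posterior Normal(207/142, 55/284)
obs 7: x=0 → posterior Normal(207/164, 55/328)
obs 8: x=-1/2 → posterior Normal(98/93, 55/372)
obs 9: x=1 → posterior Normal(109/104, 55/416)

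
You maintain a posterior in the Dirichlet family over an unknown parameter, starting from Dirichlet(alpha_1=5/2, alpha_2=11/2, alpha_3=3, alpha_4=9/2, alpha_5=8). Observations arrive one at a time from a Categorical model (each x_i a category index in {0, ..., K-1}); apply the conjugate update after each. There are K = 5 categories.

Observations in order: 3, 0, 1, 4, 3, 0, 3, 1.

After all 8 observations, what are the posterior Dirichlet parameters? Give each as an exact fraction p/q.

obs 1: x=3 → posterior Dirichlet(5/2, 11/2, 3, 11/2, 8)
obs 2: x=0 → posterior Dirichlet(7/2, 11/2, 3, 11/2, 8)
obs 3: x=1 → posterior Dirichlet(7/2, 13/2, 3, 11/2, 8)
obs 4: x=4 → posterior Dirichlet(7/2, 13/2, 3, 11/2, 9)
obs 5: x=3 → posterior Dirichlet(7/2, 13/2, 3, 13/2, 9)
obs 6: x=0 → posterior Dirichlet(9/2, 13/2, 3, 13/2, 9)
obs 7: x=3 → posterior Dirichlet(9/2, 13/2, 3, 15/2, 9)
obs 8: x=1 → posterior Dirichlet(9/2, 15/2, 3, 15/2, 9)

alpha_1=9/2, alpha_2=15/2, alpha_3=3, alpha_4=15/2, alpha_5=9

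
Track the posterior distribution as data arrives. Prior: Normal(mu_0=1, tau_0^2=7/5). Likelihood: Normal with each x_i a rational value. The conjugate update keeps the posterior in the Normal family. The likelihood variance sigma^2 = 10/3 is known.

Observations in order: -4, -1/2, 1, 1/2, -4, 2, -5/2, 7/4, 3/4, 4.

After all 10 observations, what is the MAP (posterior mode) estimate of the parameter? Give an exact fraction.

obs 1: x=-4 → posterior Normal(-34/71, 70/71)
obs 2: x=-1/2 → posterior Normal(-89/184, 35/46)
obs 3: x=1 → posterior Normal(-47/226, 70/113)
obs 4: x=1/2 → posterior Normal(-13/134, 35/67)
obs 5: x=-4 → posterior Normal(-97/155, 14/31)
obs 6: x=2 → posterior Normal(-5/16, 35/88)
obs 7: x=-5/2 → posterior Normal(-215/394, 70/197)
obs 8: x=7/4 → posterior Normal(-283/872, 35/109)
obs 9: x=3/4 → posterior Normal(-55/239, 70/239)
obs 10: x=4 → posterior Normal(29/260, 7/26)

29/260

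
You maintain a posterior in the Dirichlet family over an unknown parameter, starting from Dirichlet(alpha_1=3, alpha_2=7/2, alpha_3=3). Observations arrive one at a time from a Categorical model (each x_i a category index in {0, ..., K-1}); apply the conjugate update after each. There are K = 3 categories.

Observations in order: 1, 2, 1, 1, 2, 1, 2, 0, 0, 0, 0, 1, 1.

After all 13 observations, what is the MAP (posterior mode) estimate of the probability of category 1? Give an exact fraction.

obs 1: x=1 → posterior Dirichlet(3, 9/2, 3)
obs 2: x=2 → posterior Dirichlet(3, 9/2, 4)
obs 3: x=1 → posterior Dirichlet(3, 11/2, 4)
obs 4: x=1 → posterior Dirichlet(3, 13/2, 4)
obs 5: x=2 → posterior Dirichlet(3, 13/2, 5)
obs 6: x=1 → posterior Dirichlet(3, 15/2, 5)
obs 7: x=2 → posterior Dirichlet(3, 15/2, 6)
obs 8: x=0 → posterior Dirichlet(4, 15/2, 6)
obs 9: x=0 → posterior Dirichlet(5, 15/2, 6)
obs 10: x=0 → posterior Dirichlet(6, 15/2, 6)
obs 11: x=0 → posterior Dirichlet(7, 15/2, 6)
obs 12: x=1 → posterior Dirichlet(7, 17/2, 6)
obs 13: x=1 → posterior Dirichlet(7, 19/2, 6)

17/39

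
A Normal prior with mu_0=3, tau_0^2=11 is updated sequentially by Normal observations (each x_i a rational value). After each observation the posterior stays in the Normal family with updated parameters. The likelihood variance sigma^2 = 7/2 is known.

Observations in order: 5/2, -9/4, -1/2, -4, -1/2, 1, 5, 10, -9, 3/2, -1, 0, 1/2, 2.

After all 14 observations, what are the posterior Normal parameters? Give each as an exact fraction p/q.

obs 1: x=5/2 → posterior Normal(76/29, 77/29)
obs 2: x=-9/4 → posterior Normal(53/102, 77/51)
obs 3: x=-1/2 → posterior Normal(31/146, 77/73)
obs 4: x=-4 → posterior Normal(-29/38, 77/95)
obs 5: x=-1/2 → posterior Normal(-167/234, 77/117)
obs 6: x=1 → posterior Normal(-123/278, 77/139)
obs 7: x=5 → posterior Normal(97/322, 11/23)
obs 8: x=10 → posterior Normal(179/122, 77/183)
obs 9: x=-9 → posterior Normal(141/410, 77/205)
obs 10: x=3/2 → posterior Normal(207/454, 77/227)
obs 11: x=-1 → posterior Normal(163/498, 77/249)
obs 12: x=0 → posterior Normal(163/542, 77/271)
obs 13: x=1/2 → posterior Normal(185/586, 77/293)
obs 14: x=2 → posterior Normal(13/30, 11/45)

mu_0=13/30, tau_0^2=11/45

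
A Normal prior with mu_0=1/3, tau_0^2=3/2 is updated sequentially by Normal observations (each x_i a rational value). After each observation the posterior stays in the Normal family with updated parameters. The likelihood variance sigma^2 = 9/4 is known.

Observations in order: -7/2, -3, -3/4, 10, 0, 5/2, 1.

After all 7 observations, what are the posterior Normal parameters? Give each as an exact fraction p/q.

obs 1: x=-7/2 → posterior Normal(-6/5, 9/10)
obs 2: x=-3 → posterior Normal(-12/7, 9/14)
obs 3: x=-3/4 → posterior Normal(-3/2, 1/2)
obs 4: x=10 → posterior Normal(13/22, 9/22)
obs 5: x=0 → posterior Normal(1/2, 9/26)
obs 6: x=5/2 → posterior Normal(23/30, 3/10)
obs 7: x=1 → posterior Normal(27/34, 9/34)

mu_0=27/34, tau_0^2=9/34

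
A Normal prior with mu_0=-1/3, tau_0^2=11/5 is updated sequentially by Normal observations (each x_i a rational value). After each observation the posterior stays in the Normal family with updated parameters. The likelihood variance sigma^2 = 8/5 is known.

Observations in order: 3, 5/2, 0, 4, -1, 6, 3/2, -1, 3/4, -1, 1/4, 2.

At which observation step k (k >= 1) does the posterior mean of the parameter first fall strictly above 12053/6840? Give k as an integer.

obs 1: x=3 → posterior Normal(91/57, 88/95)
obs 2: x=5/2 → posterior Normal(347/180, 44/75)
obs 3: x=0 → posterior Normal(347/246, 88/205)
obs 4: x=4 → posterior Normal(47/24, 22/65)
obs 5: x=-1 → posterior Normal(545/378, 88/315)
obs 6: x=6 → posterior Normal(941/444, 44/185)
obs 7: x=3/2 → posterior Normal(104/51, 88/425)
obs 8: x=-1 → posterior Normal(487/288, 11/60)
obs 9: x=3/4 → posterior Normal(2047/1284, 88/535)
obs 10: x=-1 → posterior Normal(1915/1416, 44/295)
obs 11: x=1/4 → posterior Normal(487/387, 88/645)
obs 12: x=2 → posterior Normal(79/60, 22/175)

k = 2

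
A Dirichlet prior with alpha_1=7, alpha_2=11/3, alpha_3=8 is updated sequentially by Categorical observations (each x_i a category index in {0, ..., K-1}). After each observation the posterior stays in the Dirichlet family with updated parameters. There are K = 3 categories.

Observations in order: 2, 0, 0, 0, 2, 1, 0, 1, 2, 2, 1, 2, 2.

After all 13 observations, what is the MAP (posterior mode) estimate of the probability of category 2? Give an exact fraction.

obs 1: x=2 → posterior Dirichlet(7, 11/3, 9)
obs 2: x=0 → posterior Dirichlet(8, 11/3, 9)
obs 3: x=0 → posterior Dirichlet(9, 11/3, 9)
obs 4: x=0 → posterior Dirichlet(10, 11/3, 9)
obs 5: x=2 → posterior Dirichlet(10, 11/3, 10)
obs 6: x=1 → posterior Dirichlet(10, 14/3, 10)
obs 7: x=0 → posterior Dirichlet(11, 14/3, 10)
obs 8: x=1 → posterior Dirichlet(11, 17/3, 10)
obs 9: x=2 → posterior Dirichlet(11, 17/3, 11)
obs 10: x=2 → posterior Dirichlet(11, 17/3, 12)
obs 11: x=1 → posterior Dirichlet(11, 20/3, 12)
obs 12: x=2 → posterior Dirichlet(11, 20/3, 13)
obs 13: x=2 → posterior Dirichlet(11, 20/3, 14)

39/86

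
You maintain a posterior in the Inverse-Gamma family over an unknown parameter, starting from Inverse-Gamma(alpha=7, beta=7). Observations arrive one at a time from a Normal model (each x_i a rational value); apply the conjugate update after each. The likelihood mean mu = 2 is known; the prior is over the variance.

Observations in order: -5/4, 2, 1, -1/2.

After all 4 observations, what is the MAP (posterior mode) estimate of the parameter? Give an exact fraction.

obs 1: x=-5/4 → posterior Inverse-Gamma(15/2, 393/32)
obs 2: x=2 → posterior Inverse-Gamma(8, 393/32)
obs 3: x=1 → posterior Inverse-Gamma(17/2, 409/32)
obs 4: x=-1/2 → posterior Inverse-Gamma(9, 509/32)

509/320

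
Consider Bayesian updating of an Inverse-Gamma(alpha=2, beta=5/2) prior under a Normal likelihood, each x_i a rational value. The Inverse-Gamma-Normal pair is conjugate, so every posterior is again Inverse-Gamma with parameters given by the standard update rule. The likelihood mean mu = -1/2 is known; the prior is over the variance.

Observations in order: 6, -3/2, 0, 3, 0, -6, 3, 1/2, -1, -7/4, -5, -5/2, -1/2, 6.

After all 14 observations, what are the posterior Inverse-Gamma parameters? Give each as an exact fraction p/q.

obs 1: x=6 → posterior Inverse-Gamma(5/2, 189/8)
obs 2: x=-3/2 → posterior Inverse-Gamma(3, 193/8)
obs 3: x=0 → posterior Inverse-Gamma(7/2, 97/4)
obs 4: x=3 → posterior Inverse-Gamma(4, 243/8)
obs 5: x=0 → posterior Inverse-Gamma(9/2, 61/2)
obs 6: x=-6 → posterior Inverse-Gamma(5, 365/8)
obs 7: x=3 → posterior Inverse-Gamma(11/2, 207/4)
obs 8: x=1/2 → posterior Inverse-Gamma(6, 209/4)
obs 9: x=-1 → posterior Inverse-Gamma(13/2, 419/8)
obs 10: x=-7/4 → posterior Inverse-Gamma(7, 1701/32)
obs 11: x=-5 → posterior Inverse-Gamma(15/2, 2025/32)
obs 12: x=-5/2 → posterior Inverse-Gamma(8, 2089/32)
obs 13: x=-1/2 → posterior Inverse-Gamma(17/2, 2089/32)
obs 14: x=6 → posterior Inverse-Gamma(9, 2765/32)

alpha=9, beta=2765/32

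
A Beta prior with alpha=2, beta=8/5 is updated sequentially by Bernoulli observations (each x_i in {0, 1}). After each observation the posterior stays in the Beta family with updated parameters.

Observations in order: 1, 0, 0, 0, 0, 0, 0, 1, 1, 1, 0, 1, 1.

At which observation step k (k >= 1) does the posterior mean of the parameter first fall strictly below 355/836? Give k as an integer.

k = 4

obs 1: x=1 → posterior Beta(3, 8/5)
obs 2: x=0 → posterior Beta(3, 13/5)
obs 3: x=0 → posterior Beta(3, 18/5)
obs 4: x=0 → posterior Beta(3, 23/5)
obs 5: x=0 → posterior Beta(3, 28/5)
obs 6: x=0 → posterior Beta(3, 33/5)
obs 7: x=0 → posterior Beta(3, 38/5)
obs 8: x=1 → posterior Beta(4, 38/5)
obs 9: x=1 → posterior Beta(5, 38/5)
obs 10: x=1 → posterior Beta(6, 38/5)
obs 11: x=0 → posterior Beta(6, 43/5)
obs 12: x=1 → posterior Beta(7, 43/5)
obs 13: x=1 → posterior Beta(8, 43/5)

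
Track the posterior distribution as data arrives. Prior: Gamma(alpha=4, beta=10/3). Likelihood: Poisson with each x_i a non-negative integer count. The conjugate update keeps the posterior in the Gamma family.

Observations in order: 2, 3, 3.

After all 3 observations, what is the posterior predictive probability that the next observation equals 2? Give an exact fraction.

776873536592222511/3110910636713910272

obs 1: x=2 → posterior Gamma(6, 13/3)
obs 2: x=3 → posterior Gamma(9, 16/3)
obs 3: x=3 → posterior Gamma(12, 19/3)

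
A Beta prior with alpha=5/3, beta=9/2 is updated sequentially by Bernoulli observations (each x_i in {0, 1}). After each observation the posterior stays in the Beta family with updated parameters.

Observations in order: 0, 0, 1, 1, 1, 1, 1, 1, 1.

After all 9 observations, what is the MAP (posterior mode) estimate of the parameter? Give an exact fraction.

obs 1: x=0 → posterior Beta(5/3, 11/2)
obs 2: x=0 → posterior Beta(5/3, 13/2)
obs 3: x=1 → posterior Beta(8/3, 13/2)
obs 4: x=1 → posterior Beta(11/3, 13/2)
obs 5: x=1 → posterior Beta(14/3, 13/2)
obs 6: x=1 → posterior Beta(17/3, 13/2)
obs 7: x=1 → posterior Beta(20/3, 13/2)
obs 8: x=1 → posterior Beta(23/3, 13/2)
obs 9: x=1 → posterior Beta(26/3, 13/2)

46/79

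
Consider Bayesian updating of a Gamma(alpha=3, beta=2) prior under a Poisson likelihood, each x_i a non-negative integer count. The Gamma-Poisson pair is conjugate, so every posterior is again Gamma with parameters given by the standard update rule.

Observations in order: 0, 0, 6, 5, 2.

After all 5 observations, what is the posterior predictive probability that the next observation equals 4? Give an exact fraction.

32202709721943369/288230376151711744

obs 1: x=0 → posterior Gamma(3, 3)
obs 2: x=0 → posterior Gamma(3, 4)
obs 3: x=6 → posterior Gamma(9, 5)
obs 4: x=5 → posterior Gamma(14, 6)
obs 5: x=2 → posterior Gamma(16, 7)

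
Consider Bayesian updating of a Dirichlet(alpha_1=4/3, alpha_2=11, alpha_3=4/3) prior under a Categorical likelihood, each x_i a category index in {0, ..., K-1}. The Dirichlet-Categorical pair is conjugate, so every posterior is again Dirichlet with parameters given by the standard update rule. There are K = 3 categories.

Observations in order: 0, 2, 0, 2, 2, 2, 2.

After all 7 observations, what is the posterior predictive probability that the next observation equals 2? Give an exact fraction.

19/62

obs 1: x=0 → posterior Dirichlet(7/3, 11, 4/3)
obs 2: x=2 → posterior Dirichlet(7/3, 11, 7/3)
obs 3: x=0 → posterior Dirichlet(10/3, 11, 7/3)
obs 4: x=2 → posterior Dirichlet(10/3, 11, 10/3)
obs 5: x=2 → posterior Dirichlet(10/3, 11, 13/3)
obs 6: x=2 → posterior Dirichlet(10/3, 11, 16/3)
obs 7: x=2 → posterior Dirichlet(10/3, 11, 19/3)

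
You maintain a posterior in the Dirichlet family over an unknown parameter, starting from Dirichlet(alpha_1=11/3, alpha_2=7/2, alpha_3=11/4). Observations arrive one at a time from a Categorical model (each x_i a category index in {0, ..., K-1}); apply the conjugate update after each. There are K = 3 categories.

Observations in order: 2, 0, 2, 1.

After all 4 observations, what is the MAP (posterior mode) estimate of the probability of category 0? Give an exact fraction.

obs 1: x=2 → posterior Dirichlet(11/3, 7/2, 15/4)
obs 2: x=0 → posterior Dirichlet(14/3, 7/2, 15/4)
obs 3: x=2 → posterior Dirichlet(14/3, 7/2, 19/4)
obs 4: x=1 → posterior Dirichlet(14/3, 9/2, 19/4)

44/131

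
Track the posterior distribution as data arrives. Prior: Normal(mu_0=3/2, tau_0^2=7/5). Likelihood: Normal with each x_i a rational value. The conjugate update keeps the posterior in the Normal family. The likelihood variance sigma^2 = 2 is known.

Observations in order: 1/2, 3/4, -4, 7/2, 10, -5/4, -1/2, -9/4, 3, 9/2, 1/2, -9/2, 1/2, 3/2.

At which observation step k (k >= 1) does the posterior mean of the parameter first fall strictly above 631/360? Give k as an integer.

obs 1: x=1/2 → posterior Normal(37/34, 14/17)
obs 2: x=3/4 → posterior Normal(95/96, 7/12)
obs 3: x=-4 → posterior Normal(-17/124, 14/31)
obs 4: x=7/2 → posterior Normal(81/152, 7/19)
obs 5: x=10 → posterior Normal(361/180, 14/45)
obs 6: x=-5/4 → posterior Normal(163/104, 7/26)
obs 7: x=-1/2 → posterior Normal(78/59, 14/59)
obs 8: x=-9/4 → posterior Normal(83/88, 7/33)
obs 9: x=3 → posterior Normal(333/292, 14/73)
obs 10: x=9/2 → posterior Normal(459/320, 7/40)
obs 11: x=1/2 → posterior Normal(473/348, 14/87)
obs 12: x=-9/2 → posterior Normal(347/376, 7/47)
obs 13: x=1/2 → posterior Normal(361/404, 14/101)
obs 14: x=3/2 → posterior Normal(403/432, 7/54)

k = 5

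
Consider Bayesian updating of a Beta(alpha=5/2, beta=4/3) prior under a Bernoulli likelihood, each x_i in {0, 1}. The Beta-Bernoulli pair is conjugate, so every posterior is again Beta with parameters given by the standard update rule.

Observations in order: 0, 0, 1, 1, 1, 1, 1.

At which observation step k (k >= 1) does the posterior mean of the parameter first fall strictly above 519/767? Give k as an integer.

obs 1: x=0 → posterior Beta(5/2, 7/3)
obs 2: x=0 → posterior Beta(5/2, 10/3)
obs 3: x=1 → posterior Beta(7/2, 10/3)
obs 4: x=1 → posterior Beta(9/2, 10/3)
obs 5: x=1 → posterior Beta(11/2, 10/3)
obs 6: x=1 → posterior Beta(13/2, 10/3)
obs 7: x=1 → posterior Beta(15/2, 10/3)

k = 7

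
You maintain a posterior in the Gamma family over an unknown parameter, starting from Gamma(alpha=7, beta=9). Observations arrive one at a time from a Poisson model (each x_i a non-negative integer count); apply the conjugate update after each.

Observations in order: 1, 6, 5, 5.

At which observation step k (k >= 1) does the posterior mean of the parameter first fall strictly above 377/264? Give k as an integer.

k = 3

obs 1: x=1 → posterior Gamma(8, 10)
obs 2: x=6 → posterior Gamma(14, 11)
obs 3: x=5 → posterior Gamma(19, 12)
obs 4: x=5 → posterior Gamma(24, 13)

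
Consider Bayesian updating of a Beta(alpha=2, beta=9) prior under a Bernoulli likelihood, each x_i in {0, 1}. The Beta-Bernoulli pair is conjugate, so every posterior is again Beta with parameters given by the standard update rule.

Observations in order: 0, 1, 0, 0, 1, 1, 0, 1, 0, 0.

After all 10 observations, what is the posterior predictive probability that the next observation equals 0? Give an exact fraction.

5/7

obs 1: x=0 → posterior Beta(2, 10)
obs 2: x=1 → posterior Beta(3, 10)
obs 3: x=0 → posterior Beta(3, 11)
obs 4: x=0 → posterior Beta(3, 12)
obs 5: x=1 → posterior Beta(4, 12)
obs 6: x=1 → posterior Beta(5, 12)
obs 7: x=0 → posterior Beta(5, 13)
obs 8: x=1 → posterior Beta(6, 13)
obs 9: x=0 → posterior Beta(6, 14)
obs 10: x=0 → posterior Beta(6, 15)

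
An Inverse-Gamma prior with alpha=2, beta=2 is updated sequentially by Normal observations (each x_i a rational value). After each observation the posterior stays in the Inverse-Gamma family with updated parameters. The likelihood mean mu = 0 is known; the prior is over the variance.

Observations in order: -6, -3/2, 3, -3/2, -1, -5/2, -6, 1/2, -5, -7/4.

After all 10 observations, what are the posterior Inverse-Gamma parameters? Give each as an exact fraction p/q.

obs 1: x=-6 → posterior Inverse-Gamma(5/2, 20)
obs 2: x=-3/2 → posterior Inverse-Gamma(3, 169/8)
obs 3: x=3 → posterior Inverse-Gamma(7/2, 205/8)
obs 4: x=-3/2 → posterior Inverse-Gamma(4, 107/4)
obs 5: x=-1 → posterior Inverse-Gamma(9/2, 109/4)
obs 6: x=-5/2 → posterior Inverse-Gamma(5, 243/8)
obs 7: x=-6 → posterior Inverse-Gamma(11/2, 387/8)
obs 8: x=1/2 → posterior Inverse-Gamma(6, 97/2)
obs 9: x=-5 → posterior Inverse-Gamma(13/2, 61)
obs 10: x=-7/4 → posterior Inverse-Gamma(7, 2001/32)

alpha=7, beta=2001/32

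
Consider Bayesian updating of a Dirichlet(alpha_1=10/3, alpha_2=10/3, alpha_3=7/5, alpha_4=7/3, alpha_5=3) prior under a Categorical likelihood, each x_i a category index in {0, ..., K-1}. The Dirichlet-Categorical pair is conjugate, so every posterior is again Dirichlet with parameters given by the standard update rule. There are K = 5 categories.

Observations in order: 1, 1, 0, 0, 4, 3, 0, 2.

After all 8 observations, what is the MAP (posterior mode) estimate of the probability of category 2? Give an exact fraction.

obs 1: x=1 → posterior Dirichlet(10/3, 13/3, 7/5, 7/3, 3)
obs 2: x=1 → posterior Dirichlet(10/3, 16/3, 7/5, 7/3, 3)
obs 3: x=0 → posterior Dirichlet(13/3, 16/3, 7/5, 7/3, 3)
obs 4: x=0 → posterior Dirichlet(16/3, 16/3, 7/5, 7/3, 3)
obs 5: x=4 → posterior Dirichlet(16/3, 16/3, 7/5, 7/3, 4)
obs 6: x=3 → posterior Dirichlet(16/3, 16/3, 7/5, 10/3, 4)
obs 7: x=0 → posterior Dirichlet(19/3, 16/3, 7/5, 10/3, 4)
obs 8: x=2 → posterior Dirichlet(19/3, 16/3, 12/5, 10/3, 4)

7/82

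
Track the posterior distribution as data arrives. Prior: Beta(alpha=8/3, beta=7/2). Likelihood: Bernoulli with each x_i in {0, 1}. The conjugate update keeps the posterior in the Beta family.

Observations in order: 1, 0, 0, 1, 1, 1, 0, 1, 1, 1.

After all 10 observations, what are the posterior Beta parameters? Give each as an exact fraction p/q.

obs 1: x=1 → posterior Beta(11/3, 7/2)
obs 2: x=0 → posterior Beta(11/3, 9/2)
obs 3: x=0 → posterior Beta(11/3, 11/2)
obs 4: x=1 → posterior Beta(14/3, 11/2)
obs 5: x=1 → posterior Beta(17/3, 11/2)
obs 6: x=1 → posterior Beta(20/3, 11/2)
obs 7: x=0 → posterior Beta(20/3, 13/2)
obs 8: x=1 → posterior Beta(23/3, 13/2)
obs 9: x=1 → posterior Beta(26/3, 13/2)
obs 10: x=1 → posterior Beta(29/3, 13/2)

alpha=29/3, beta=13/2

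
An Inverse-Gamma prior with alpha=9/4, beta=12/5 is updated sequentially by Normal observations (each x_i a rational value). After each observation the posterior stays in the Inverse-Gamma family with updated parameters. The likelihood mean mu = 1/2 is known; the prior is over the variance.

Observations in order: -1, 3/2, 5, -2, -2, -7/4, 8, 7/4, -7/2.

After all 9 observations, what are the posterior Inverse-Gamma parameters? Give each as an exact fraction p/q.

alpha=27/4, beta=4787/80

obs 1: x=-1 → posterior Inverse-Gamma(11/4, 141/40)
obs 2: x=3/2 → posterior Inverse-Gamma(13/4, 161/40)
obs 3: x=5 → posterior Inverse-Gamma(15/4, 283/20)
obs 4: x=-2 → posterior Inverse-Gamma(17/4, 691/40)
obs 5: x=-2 → posterior Inverse-Gamma(19/4, 102/5)
obs 6: x=-7/4 → posterior Inverse-Gamma(21/4, 3669/160)
obs 7: x=8 → posterior Inverse-Gamma(23/4, 8169/160)
obs 8: x=7/4 → posterior Inverse-Gamma(25/4, 4147/80)
obs 9: x=-7/2 → posterior Inverse-Gamma(27/4, 4787/80)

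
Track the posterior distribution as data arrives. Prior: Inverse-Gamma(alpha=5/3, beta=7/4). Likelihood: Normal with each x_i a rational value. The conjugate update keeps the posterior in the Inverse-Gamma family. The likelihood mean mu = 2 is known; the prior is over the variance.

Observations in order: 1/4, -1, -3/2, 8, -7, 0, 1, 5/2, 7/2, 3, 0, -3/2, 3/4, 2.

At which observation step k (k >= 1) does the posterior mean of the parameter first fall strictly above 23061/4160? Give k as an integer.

obs 1: x=1/4 → posterior Inverse-Gamma(13/6, 105/32)
obs 2: x=-1 → posterior Inverse-Gamma(8/3, 249/32)
obs 3: x=-3/2 → posterior Inverse-Gamma(19/6, 445/32)
obs 4: x=8 → posterior Inverse-Gamma(11/3, 1021/32)
obs 5: x=-7 → posterior Inverse-Gamma(25/6, 2317/32)
obs 6: x=0 → posterior Inverse-Gamma(14/3, 2381/32)
obs 7: x=1 → posterior Inverse-Gamma(31/6, 2397/32)
obs 8: x=5/2 → posterior Inverse-Gamma(17/3, 2401/32)
obs 9: x=7/2 → posterior Inverse-Gamma(37/6, 2437/32)
obs 10: x=3 → posterior Inverse-Gamma(20/3, 2453/32)
obs 11: x=0 → posterior Inverse-Gamma(43/6, 2517/32)
obs 12: x=-3/2 → posterior Inverse-Gamma(23/3, 2713/32)
obs 13: x=3/4 → posterior Inverse-Gamma(49/6, 1369/16)
obs 14: x=2 → posterior Inverse-Gamma(26/3, 1369/16)

k = 3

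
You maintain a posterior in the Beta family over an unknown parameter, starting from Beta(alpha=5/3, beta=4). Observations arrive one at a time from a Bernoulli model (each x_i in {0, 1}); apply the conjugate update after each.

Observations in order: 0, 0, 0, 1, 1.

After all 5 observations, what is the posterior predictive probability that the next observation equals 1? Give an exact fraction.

obs 1: x=0 → posterior Beta(5/3, 5)
obs 2: x=0 → posterior Beta(5/3, 6)
obs 3: x=0 → posterior Beta(5/3, 7)
obs 4: x=1 → posterior Beta(8/3, 7)
obs 5: x=1 → posterior Beta(11/3, 7)

11/32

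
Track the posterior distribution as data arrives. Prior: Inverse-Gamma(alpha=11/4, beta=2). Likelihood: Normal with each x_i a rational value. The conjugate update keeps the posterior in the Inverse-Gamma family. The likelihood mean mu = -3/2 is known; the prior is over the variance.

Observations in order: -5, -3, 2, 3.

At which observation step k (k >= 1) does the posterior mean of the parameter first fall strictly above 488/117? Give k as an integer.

k = 3

obs 1: x=-5 → posterior Inverse-Gamma(13/4, 65/8)
obs 2: x=-3 → posterior Inverse-Gamma(15/4, 37/4)
obs 3: x=2 → posterior Inverse-Gamma(17/4, 123/8)
obs 4: x=3 → posterior Inverse-Gamma(19/4, 51/2)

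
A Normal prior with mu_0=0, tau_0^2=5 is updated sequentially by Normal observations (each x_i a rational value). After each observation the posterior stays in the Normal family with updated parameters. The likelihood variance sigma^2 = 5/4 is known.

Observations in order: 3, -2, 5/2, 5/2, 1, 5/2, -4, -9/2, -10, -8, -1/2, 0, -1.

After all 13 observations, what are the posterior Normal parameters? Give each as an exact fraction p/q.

mu_0=-74/53, tau_0^2=5/53

obs 1: x=3 → posterior Normal(12/5, 1)
obs 2: x=-2 → posterior Normal(4/9, 5/9)
obs 3: x=5/2 → posterior Normal(14/13, 5/13)
obs 4: x=5/2 → posterior Normal(24/17, 5/17)
obs 5: x=1 → posterior Normal(4/3, 5/21)
obs 6: x=5/2 → posterior Normal(38/25, 1/5)
obs 7: x=-4 → posterior Normal(22/29, 5/29)
obs 8: x=-9/2 → posterior Normal(4/33, 5/33)
obs 9: x=-10 → posterior Normal(-36/37, 5/37)
obs 10: x=-8 → posterior Normal(-68/41, 5/41)
obs 11: x=-1/2 → posterior Normal(-14/9, 1/9)
obs 12: x=0 → posterior Normal(-10/7, 5/49)
obs 13: x=-1 → posterior Normal(-74/53, 5/53)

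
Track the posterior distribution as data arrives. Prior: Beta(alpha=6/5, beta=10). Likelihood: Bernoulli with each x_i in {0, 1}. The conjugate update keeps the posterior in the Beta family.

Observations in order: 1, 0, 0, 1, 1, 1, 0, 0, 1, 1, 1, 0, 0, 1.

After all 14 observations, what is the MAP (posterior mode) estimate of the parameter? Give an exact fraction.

obs 1: x=1 → posterior Beta(11/5, 10)
obs 2: x=0 → posterior Beta(11/5, 11)
obs 3: x=0 → posterior Beta(11/5, 12)
obs 4: x=1 → posterior Beta(16/5, 12)
obs 5: x=1 → posterior Beta(21/5, 12)
obs 6: x=1 → posterior Beta(26/5, 12)
obs 7: x=0 → posterior Beta(26/5, 13)
obs 8: x=0 → posterior Beta(26/5, 14)
obs 9: x=1 → posterior Beta(31/5, 14)
obs 10: x=1 → posterior Beta(36/5, 14)
obs 11: x=1 → posterior Beta(41/5, 14)
obs 12: x=0 → posterior Beta(41/5, 15)
obs 13: x=0 → posterior Beta(41/5, 16)
obs 14: x=1 → posterior Beta(46/5, 16)

41/116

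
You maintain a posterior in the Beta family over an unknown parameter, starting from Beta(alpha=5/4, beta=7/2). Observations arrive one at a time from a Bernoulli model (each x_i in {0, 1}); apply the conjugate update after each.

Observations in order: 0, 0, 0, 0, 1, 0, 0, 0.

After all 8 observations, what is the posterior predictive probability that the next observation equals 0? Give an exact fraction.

obs 1: x=0 → posterior Beta(5/4, 9/2)
obs 2: x=0 → posterior Beta(5/4, 11/2)
obs 3: x=0 → posterior Beta(5/4, 13/2)
obs 4: x=0 → posterior Beta(5/4, 15/2)
obs 5: x=1 → posterior Beta(9/4, 15/2)
obs 6: x=0 → posterior Beta(9/4, 17/2)
obs 7: x=0 → posterior Beta(9/4, 19/2)
obs 8: x=0 → posterior Beta(9/4, 21/2)

14/17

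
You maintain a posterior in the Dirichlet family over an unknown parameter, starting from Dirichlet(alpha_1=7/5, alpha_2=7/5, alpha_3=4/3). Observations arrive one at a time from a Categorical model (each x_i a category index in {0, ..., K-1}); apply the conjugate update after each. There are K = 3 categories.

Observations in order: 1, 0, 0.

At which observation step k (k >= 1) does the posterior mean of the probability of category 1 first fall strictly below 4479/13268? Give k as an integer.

k = 3

obs 1: x=1 → posterior Dirichlet(7/5, 12/5, 4/3)
obs 2: x=0 → posterior Dirichlet(12/5, 12/5, 4/3)
obs 3: x=0 → posterior Dirichlet(17/5, 12/5, 4/3)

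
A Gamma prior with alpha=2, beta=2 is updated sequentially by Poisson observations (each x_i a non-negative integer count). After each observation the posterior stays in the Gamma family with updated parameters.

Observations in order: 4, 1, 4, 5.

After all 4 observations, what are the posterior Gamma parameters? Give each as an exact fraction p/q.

alpha=16, beta=6

obs 1: x=4 → posterior Gamma(6, 3)
obs 2: x=1 → posterior Gamma(7, 4)
obs 3: x=4 → posterior Gamma(11, 5)
obs 4: x=5 → posterior Gamma(16, 6)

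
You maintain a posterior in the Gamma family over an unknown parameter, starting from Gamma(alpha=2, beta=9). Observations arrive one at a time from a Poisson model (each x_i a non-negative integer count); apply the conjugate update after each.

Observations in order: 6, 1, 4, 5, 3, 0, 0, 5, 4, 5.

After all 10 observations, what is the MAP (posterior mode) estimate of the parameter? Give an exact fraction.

34/19

obs 1: x=6 → posterior Gamma(8, 10)
obs 2: x=1 → posterior Gamma(9, 11)
obs 3: x=4 → posterior Gamma(13, 12)
obs 4: x=5 → posterior Gamma(18, 13)
obs 5: x=3 → posterior Gamma(21, 14)
obs 6: x=0 → posterior Gamma(21, 15)
obs 7: x=0 → posterior Gamma(21, 16)
obs 8: x=5 → posterior Gamma(26, 17)
obs 9: x=4 → posterior Gamma(30, 18)
obs 10: x=5 → posterior Gamma(35, 19)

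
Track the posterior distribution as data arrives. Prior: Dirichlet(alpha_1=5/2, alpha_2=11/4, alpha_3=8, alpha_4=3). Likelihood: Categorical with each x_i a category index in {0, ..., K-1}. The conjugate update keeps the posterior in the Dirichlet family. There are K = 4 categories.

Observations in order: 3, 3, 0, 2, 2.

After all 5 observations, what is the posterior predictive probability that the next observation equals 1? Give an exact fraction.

obs 1: x=3 → posterior Dirichlet(5/2, 11/4, 8, 4)
obs 2: x=3 → posterior Dirichlet(5/2, 11/4, 8, 5)
obs 3: x=0 → posterior Dirichlet(7/2, 11/4, 8, 5)
obs 4: x=2 → posterior Dirichlet(7/2, 11/4, 9, 5)
obs 5: x=2 → posterior Dirichlet(7/2, 11/4, 10, 5)

11/85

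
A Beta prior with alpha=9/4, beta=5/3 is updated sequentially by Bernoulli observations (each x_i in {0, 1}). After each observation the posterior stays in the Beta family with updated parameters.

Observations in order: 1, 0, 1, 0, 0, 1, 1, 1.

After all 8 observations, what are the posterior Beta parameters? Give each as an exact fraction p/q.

obs 1: x=1 → posterior Beta(13/4, 5/3)
obs 2: x=0 → posterior Beta(13/4, 8/3)
obs 3: x=1 → posterior Beta(17/4, 8/3)
obs 4: x=0 → posterior Beta(17/4, 11/3)
obs 5: x=0 → posterior Beta(17/4, 14/3)
obs 6: x=1 → posterior Beta(21/4, 14/3)
obs 7: x=1 → posterior Beta(25/4, 14/3)
obs 8: x=1 → posterior Beta(29/4, 14/3)

alpha=29/4, beta=14/3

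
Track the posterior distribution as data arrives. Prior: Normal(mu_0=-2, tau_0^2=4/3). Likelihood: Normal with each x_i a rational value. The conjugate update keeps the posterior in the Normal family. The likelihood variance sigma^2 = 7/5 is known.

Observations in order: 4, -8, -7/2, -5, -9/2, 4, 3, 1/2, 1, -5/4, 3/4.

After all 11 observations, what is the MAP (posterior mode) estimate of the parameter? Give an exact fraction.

obs 1: x=4 → posterior Normal(38/41, 28/41)
obs 2: x=-8 → posterior Normal(-2, 28/61)
obs 3: x=-7/2 → posterior Normal(-64/27, 28/81)
obs 4: x=-5 → posterior Normal(-292/101, 28/101)
obs 5: x=-9/2 → posterior Normal(-382/121, 28/121)
obs 6: x=4 → posterior Normal(-302/141, 28/141)
obs 7: x=3 → posterior Normal(-242/161, 4/23)
obs 8: x=1/2 → posterior Normal(-232/181, 28/181)
obs 9: x=1 → posterior Normal(-212/201, 28/201)
obs 10: x=-5/4 → posterior Normal(-237/221, 28/221)
obs 11: x=3/4 → posterior Normal(-222/241, 28/241)

-222/241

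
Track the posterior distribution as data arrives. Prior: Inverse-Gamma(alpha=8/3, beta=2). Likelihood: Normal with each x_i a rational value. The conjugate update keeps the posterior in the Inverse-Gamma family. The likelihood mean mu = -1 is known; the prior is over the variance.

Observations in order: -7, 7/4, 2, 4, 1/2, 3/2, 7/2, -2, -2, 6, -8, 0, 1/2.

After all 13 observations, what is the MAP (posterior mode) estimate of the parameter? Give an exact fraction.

obs 1: x=-7 → posterior Inverse-Gamma(19/6, 20)
obs 2: x=7/4 → posterior Inverse-Gamma(11/3, 761/32)
obs 3: x=2 → posterior Inverse-Gamma(25/6, 905/32)
obs 4: x=4 → posterior Inverse-Gamma(14/3, 1305/32)
obs 5: x=1/2 → posterior Inverse-Gamma(31/6, 1341/32)
obs 6: x=3/2 → posterior Inverse-Gamma(17/3, 1441/32)
obs 7: x=7/2 → posterior Inverse-Gamma(37/6, 1765/32)
obs 8: x=-2 → posterior Inverse-Gamma(20/3, 1781/32)
obs 9: x=-2 → posterior Inverse-Gamma(43/6, 1797/32)
obs 10: x=6 → posterior Inverse-Gamma(23/3, 2581/32)
obs 11: x=-8 → posterior Inverse-Gamma(49/6, 3365/32)
obs 12: x=0 → posterior Inverse-Gamma(26/3, 3381/32)
obs 13: x=1/2 → posterior Inverse-Gamma(55/6, 3417/32)

10251/976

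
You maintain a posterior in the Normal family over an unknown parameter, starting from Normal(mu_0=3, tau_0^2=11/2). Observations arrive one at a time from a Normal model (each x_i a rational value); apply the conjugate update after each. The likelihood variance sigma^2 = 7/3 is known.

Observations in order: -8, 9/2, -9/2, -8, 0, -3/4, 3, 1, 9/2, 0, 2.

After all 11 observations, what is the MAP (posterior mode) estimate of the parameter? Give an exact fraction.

-657/1508

obs 1: x=-8 → posterior Normal(-222/47, 77/47)
obs 2: x=9/2 → posterior Normal(-147/160, 77/80)
obs 3: x=-9/2 → posterior Normal(-222/113, 77/113)
obs 4: x=-8 → posterior Normal(-243/73, 77/146)
obs 5: x=0 → posterior Normal(-486/179, 77/179)
obs 6: x=-3/4 → posterior Normal(-2043/848, 77/212)
obs 7: x=3 → posterior Normal(-1647/980, 11/35)
obs 8: x=1 → posterior Normal(-1515/1112, 77/278)
obs 9: x=9/2 → posterior Normal(-921/1244, 77/311)
obs 10: x=0 → posterior Normal(-921/1376, 77/344)
obs 11: x=2 → posterior Normal(-657/1508, 77/377)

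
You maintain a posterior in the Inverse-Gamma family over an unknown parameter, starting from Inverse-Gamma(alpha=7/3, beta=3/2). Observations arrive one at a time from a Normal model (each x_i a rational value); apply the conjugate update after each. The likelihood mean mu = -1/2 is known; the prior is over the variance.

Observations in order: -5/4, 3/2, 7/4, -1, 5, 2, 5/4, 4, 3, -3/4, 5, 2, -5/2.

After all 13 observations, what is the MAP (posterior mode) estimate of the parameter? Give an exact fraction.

obs 1: x=-5/4 → posterior Inverse-Gamma(17/6, 57/32)
obs 2: x=3/2 → posterior Inverse-Gamma(10/3, 121/32)
obs 3: x=7/4 → posterior Inverse-Gamma(23/6, 101/16)
obs 4: x=-1 → posterior Inverse-Gamma(13/3, 103/16)
obs 5: x=5 → posterior Inverse-Gamma(29/6, 345/16)
obs 6: x=2 → posterior Inverse-Gamma(16/3, 395/16)
obs 7: x=5/4 → posterior Inverse-Gamma(35/6, 839/32)
obs 8: x=4 → posterior Inverse-Gamma(19/3, 1163/32)
obs 9: x=3 → posterior Inverse-Gamma(41/6, 1359/32)
obs 10: x=-3/4 → posterior Inverse-Gamma(22/3, 85/2)
obs 11: x=5 → posterior Inverse-Gamma(47/6, 461/8)
obs 12: x=2 → posterior Inverse-Gamma(25/3, 243/4)
obs 13: x=-5/2 → posterior Inverse-Gamma(53/6, 251/4)

753/118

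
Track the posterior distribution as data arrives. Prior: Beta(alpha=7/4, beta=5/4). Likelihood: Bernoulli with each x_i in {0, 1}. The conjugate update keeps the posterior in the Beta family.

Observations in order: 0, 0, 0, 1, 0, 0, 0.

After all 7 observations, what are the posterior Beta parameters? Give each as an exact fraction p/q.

alpha=11/4, beta=29/4

obs 1: x=0 → posterior Beta(7/4, 9/4)
obs 2: x=0 → posterior Beta(7/4, 13/4)
obs 3: x=0 → posterior Beta(7/4, 17/4)
obs 4: x=1 → posterior Beta(11/4, 17/4)
obs 5: x=0 → posterior Beta(11/4, 21/4)
obs 6: x=0 → posterior Beta(11/4, 25/4)
obs 7: x=0 → posterior Beta(11/4, 29/4)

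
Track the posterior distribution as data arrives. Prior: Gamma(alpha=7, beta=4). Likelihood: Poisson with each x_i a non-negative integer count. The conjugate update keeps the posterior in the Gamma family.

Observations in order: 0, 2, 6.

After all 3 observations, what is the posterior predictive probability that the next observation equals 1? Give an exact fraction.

obs 1: x=0 → posterior Gamma(7, 5)
obs 2: x=2 → posterior Gamma(9, 6)
obs 3: x=6 → posterior Gamma(15, 7)

71213422649145/281474976710656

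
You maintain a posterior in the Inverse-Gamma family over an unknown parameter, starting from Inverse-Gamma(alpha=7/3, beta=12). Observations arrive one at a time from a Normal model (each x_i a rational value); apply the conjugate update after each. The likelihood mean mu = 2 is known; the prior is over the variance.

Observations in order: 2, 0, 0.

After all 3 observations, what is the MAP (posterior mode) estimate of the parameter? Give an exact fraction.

96/29

obs 1: x=2 → posterior Inverse-Gamma(17/6, 12)
obs 2: x=0 → posterior Inverse-Gamma(10/3, 14)
obs 3: x=0 → posterior Inverse-Gamma(23/6, 16)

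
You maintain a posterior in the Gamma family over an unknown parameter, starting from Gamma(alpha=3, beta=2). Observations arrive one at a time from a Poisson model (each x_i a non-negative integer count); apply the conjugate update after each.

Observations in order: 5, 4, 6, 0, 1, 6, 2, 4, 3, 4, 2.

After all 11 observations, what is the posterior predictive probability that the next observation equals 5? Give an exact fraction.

obs 1: x=5 → posterior Gamma(8, 3)
obs 2: x=4 → posterior Gamma(12, 4)
obs 3: x=6 → posterior Gamma(18, 5)
obs 4: x=0 → posterior Gamma(18, 6)
obs 5: x=1 → posterior Gamma(19, 7)
obs 6: x=6 → posterior Gamma(25, 8)
obs 7: x=2 → posterior Gamma(27, 9)
obs 8: x=4 → posterior Gamma(31, 10)
obs 9: x=3 → posterior Gamma(34, 11)
obs 10: x=4 → posterior Gamma(38, 12)
obs 11: x=2 → posterior Gamma(40, 13)

7004531452303318330918955580098509655863951236193/67231620380606359247062663149986376666075526856704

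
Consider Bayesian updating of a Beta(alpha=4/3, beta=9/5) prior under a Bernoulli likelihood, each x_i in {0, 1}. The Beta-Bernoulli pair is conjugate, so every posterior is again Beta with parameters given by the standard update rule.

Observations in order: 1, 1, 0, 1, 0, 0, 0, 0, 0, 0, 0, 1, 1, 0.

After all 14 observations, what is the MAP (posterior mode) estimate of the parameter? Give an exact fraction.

80/227

obs 1: x=1 → posterior Beta(7/3, 9/5)
obs 2: x=1 → posterior Beta(10/3, 9/5)
obs 3: x=0 → posterior Beta(10/3, 14/5)
obs 4: x=1 → posterior Beta(13/3, 14/5)
obs 5: x=0 → posterior Beta(13/3, 19/5)
obs 6: x=0 → posterior Beta(13/3, 24/5)
obs 7: x=0 → posterior Beta(13/3, 29/5)
obs 8: x=0 → posterior Beta(13/3, 34/5)
obs 9: x=0 → posterior Beta(13/3, 39/5)
obs 10: x=0 → posterior Beta(13/3, 44/5)
obs 11: x=0 → posterior Beta(13/3, 49/5)
obs 12: x=1 → posterior Beta(16/3, 49/5)
obs 13: x=1 → posterior Beta(19/3, 49/5)
obs 14: x=0 → posterior Beta(19/3, 54/5)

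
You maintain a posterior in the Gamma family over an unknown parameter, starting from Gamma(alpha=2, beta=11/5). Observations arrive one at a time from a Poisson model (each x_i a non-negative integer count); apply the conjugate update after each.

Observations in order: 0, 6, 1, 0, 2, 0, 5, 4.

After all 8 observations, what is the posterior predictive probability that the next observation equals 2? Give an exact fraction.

5314162001532391340859797034084750375/20606705216346599909946702073507610624

obs 1: x=0 → posterior Gamma(2, 16/5)
obs 2: x=6 → posterior Gamma(8, 21/5)
obs 3: x=1 → posterior Gamma(9, 26/5)
obs 4: x=0 → posterior Gamma(9, 31/5)
obs 5: x=2 → posterior Gamma(11, 36/5)
obs 6: x=0 → posterior Gamma(11, 41/5)
obs 7: x=5 → posterior Gamma(16, 46/5)
obs 8: x=4 → posterior Gamma(20, 51/5)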